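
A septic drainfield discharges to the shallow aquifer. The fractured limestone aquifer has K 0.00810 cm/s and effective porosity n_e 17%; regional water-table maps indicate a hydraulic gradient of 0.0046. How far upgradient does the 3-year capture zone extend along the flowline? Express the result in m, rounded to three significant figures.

K = 0.00810 cm/s × 864 = 6.998 m/d
q = Ki = 6.998 × 0.0046 = 0.03219 m/d
v = Ki/n = 6.998·0.0046/0.17 = 0.1894 m/d
T = 3 yr × 365 = 1095 d
L = v × T = 0.1894 × 1095 = 207.4 m

207 m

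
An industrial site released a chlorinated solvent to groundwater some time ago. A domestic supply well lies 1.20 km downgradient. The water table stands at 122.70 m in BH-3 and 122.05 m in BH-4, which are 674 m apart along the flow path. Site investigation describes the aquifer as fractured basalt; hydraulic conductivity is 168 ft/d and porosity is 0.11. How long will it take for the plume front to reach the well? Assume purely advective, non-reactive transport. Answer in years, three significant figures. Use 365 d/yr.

Hydraulic gradient i = (122.70 − 122.05) / 674 = 0.65 / 674 = 9.644e-4
K = 168 ft/d × 0.3048 = 51.21 m/d
Darcy flux q = K·i = 51.21 × 9.644e-4 = 0.04938 m/d
Average linear velocity = 0.04938 / 0.11 = 0.4489 m/d
L = 1.20 km = 1200 m
t = L / v = 1200 / 0.4489 = 2673 d
   = 2673 / 365 = 7.32 yr

7.32 years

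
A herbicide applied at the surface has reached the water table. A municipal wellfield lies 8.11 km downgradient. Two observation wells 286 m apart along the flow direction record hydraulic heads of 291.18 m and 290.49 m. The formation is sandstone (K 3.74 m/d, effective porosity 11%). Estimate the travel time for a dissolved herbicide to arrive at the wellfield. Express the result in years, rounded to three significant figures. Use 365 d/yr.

Hydraulic gradient i = (291.18 − 290.49) / 286 = 0.69 / 286 = 0.002413
Specific discharge q = 3.74 × 0.002413 = 0.009023 m/d
Seepage velocity v = q / n = 0.009023 / 0.11 = 0.08203 m/d
L = 8.11 km = 8110 m
t = L / v = 8110 / 0.08203 = 98870 d
   = 98870 / 365 = 271 yr

271 years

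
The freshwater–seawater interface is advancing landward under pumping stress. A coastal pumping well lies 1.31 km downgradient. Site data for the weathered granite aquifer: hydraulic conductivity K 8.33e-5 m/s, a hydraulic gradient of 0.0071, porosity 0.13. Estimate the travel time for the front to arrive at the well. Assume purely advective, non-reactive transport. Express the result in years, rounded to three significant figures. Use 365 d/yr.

K = 8.33e-5 m/s × 86400 s/d = 7.197 m/d
Specific discharge q = 7.197 × 0.0071 = 0.05110 m/d
Average linear velocity = 0.05110 / 0.13 = 0.3931 m/d
L = 1.31 km = 1310 m
t = L / v = 1310 / 0.3931 = 3333 d
   = 3333 / 365 = 9.13 yr

9.13 years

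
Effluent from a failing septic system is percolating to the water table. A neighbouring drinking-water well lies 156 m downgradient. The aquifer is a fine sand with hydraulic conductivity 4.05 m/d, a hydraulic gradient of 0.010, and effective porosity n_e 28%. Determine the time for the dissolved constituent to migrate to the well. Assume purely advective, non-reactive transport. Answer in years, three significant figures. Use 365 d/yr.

2.95 years

q = Ki = 4.05 × 0.010 = 0.04050 m/d
v_s = q/n_e = 0.04050/0.28 = 0.1446 m/d
t = L / v = 156 / 0.1446 = 1079 d
   = 1079 / 365 = 2.95 yr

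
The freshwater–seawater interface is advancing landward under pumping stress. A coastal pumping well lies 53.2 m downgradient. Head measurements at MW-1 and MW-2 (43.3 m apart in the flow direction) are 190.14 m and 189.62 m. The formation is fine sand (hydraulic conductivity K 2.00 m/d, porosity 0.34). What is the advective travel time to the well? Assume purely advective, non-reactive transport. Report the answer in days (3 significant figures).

753 days

Hydraulic gradient i = (190.14 − 189.62) / 43.3 = 0.52 / 43.3 = 0.01201
Darcy flux q = K·i = 2.00 × 0.01201 = 0.02402 m/d
v = Ki/n = 2.00·0.01201/0.34 = 0.07064 m/d
t = L / v = 53.2 / 0.07064 = 753.1 d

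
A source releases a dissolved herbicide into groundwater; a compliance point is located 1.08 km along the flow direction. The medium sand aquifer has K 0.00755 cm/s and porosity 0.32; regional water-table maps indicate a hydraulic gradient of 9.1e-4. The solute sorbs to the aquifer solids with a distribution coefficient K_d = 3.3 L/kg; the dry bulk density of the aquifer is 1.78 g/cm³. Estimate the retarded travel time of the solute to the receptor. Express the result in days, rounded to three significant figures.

1.13e6 days

K = 0.00755 cm/s × 864 = 6.523 m/d
Specific discharge q = 6.523 × 9.1e-4 = 0.005936 m/d
v_s = q/n_e = 0.005936/0.32 = 0.01855 m/d
Retardation R = 1 + ρ_b·K_d/n = 1 + 1.78×3.3/0.32 = 19.36
Contaminant velocity v_c = v/R = 0.01855/19.36 = 9.584e-4 m/d
L = 1.08 km = 1080 m
t = L/v_c = 1080/9.584e-4 = 1.127e6 d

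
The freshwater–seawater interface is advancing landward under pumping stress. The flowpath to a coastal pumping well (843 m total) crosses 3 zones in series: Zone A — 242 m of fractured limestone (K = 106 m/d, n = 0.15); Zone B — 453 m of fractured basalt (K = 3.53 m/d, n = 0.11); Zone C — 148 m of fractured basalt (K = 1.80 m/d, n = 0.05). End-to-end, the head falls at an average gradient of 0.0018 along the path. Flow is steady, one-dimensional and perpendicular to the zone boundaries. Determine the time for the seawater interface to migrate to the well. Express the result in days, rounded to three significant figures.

For zones in series the flux q is common to all zones; the equivalent conductivity is the harmonic (thickness-weighted) mean, K_eq = L_total / Σ(L_j/K_j).
Σ(L/K) = 242/106 + 453/3.53 + 148/1.80 = 2.283 + 128.3 + 82.22 = 212.8 d
K_eq = L_total / Σ(L/K) = 843 / 212.8 = 3.961 m/d
q = K_eq · i = 3.961 × 0.0018 = 0.007130 m/d (same in every zone)
Zone A: v = q/n = 0.007130/0.15 = 0.04753 m/d → t_A = 242/0.04753 = 5092 d
Zone B: v = q/n = 0.007130/0.11 = 0.06481 m/d → t_B = 453/0.06481 = 6989 d
Zone C: v = q/n = 0.007130/0.05 = 0.1426 m/d → t_C = 148/0.1426 = 1038 d
Total t = 5092 + 6989 + 1038 = 13120 d

13100 days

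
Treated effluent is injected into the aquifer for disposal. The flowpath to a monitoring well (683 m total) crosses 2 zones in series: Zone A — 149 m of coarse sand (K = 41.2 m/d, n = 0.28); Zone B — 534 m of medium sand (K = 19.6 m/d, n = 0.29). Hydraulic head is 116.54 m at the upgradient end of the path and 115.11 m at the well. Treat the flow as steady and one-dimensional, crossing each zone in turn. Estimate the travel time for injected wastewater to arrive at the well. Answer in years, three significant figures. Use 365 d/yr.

Total head drop ΔH = 116.54 − 115.11 = 1.43 m
Continuity: the same q passes through each zone, so ΔH = q·Σ(L_j/K_j) — the zones act as resistances in series.
Σ(L/K) = 149/41.2 + 534/19.6 = 3.617 + 27.24 = 30.86 d
q = ΔH / Σ(L/K) = 1.43 / 30.86 = 0.04634 m/d (same in every zone)
Zone A: v = q/n = 0.04634/0.28 = 0.1655 m/d → t_A = 149/0.1655 = 900.4 d
Zone B: v = q/n = 0.04634/0.29 = 0.1598 m/d → t_B = 534/0.1598 = 3342 d
Total t = 900.4 + 3342 = 4242 d
   = 4242 / 365 = 11.6 yr

11.6 years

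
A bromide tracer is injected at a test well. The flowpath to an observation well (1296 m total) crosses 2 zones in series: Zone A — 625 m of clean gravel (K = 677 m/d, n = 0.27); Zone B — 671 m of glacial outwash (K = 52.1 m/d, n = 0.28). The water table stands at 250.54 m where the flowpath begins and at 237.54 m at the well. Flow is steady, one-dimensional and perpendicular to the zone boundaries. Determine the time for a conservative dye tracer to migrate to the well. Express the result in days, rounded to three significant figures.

Total head drop ΔH = 250.54 − 237.54 = 13.00 m
Steady 1-D flow in series ⇒ the Darcy flux q is identical in every zone and the zone head losses add (resistances L/K in series).
Σ(L/K) = 625/677 + 671/52.1 = 0.9232 + 12.88 = 13.80 d
q = ΔH / Σ(L/K) = 13.00 / 13.80 = 0.9419 m/d (same in every zone)
Zone A: v = q/n = 0.9419/0.27 = 3.488 m/d → t_A = 625/3.488 = 179.2 d
Zone B: v = q/n = 0.9419/0.28 = 3.364 m/d → t_B = 671/3.364 = 199.5 d
Total t = 179.2 + 199.5 = 378.6 d

379 days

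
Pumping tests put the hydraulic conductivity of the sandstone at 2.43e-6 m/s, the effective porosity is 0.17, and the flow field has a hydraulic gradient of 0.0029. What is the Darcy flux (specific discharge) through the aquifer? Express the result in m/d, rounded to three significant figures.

K = 2.43e-6 m/s × 86400 s/d = 0.2100 m/d
q = Ki = 0.2100 × 0.0029 = 6.089e-4 m/d

6.09e-4 m/d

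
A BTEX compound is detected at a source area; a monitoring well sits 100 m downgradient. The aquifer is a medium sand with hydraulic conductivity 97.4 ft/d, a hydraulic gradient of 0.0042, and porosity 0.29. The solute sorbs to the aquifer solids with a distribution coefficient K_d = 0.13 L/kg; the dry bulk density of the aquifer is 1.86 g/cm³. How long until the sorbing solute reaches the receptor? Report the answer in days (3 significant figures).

K = 97.4 ft/d × 0.3048 = 29.69 m/d
Darcy flux q = K·i = 29.69 × 0.0042 = 0.1247 m/d
v = Ki/n = 29.69·0.0042/0.29 = 0.4300 m/d
Retardation R = 1 + ρ_b·K_d/n = 1 + 1.86×0.13/0.29 = 1.834
Contaminant velocity v_c = v/R = 0.4300/1.834 = 0.2345 m/d
t = L/v_c = 100/0.2345 = 426.5 d

427 days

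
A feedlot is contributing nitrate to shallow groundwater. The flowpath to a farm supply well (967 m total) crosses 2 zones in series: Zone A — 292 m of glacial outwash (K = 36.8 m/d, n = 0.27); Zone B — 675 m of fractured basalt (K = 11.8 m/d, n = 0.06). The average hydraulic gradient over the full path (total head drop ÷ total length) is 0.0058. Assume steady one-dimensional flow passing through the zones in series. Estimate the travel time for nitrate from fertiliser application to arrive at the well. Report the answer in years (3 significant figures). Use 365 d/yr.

For zones in series the flux q is common to all zones; the equivalent conductivity is the harmonic (thickness-weighted) mean, K_eq = L_total / Σ(L_j/K_j).
Σ(L/K) = 292/36.8 + 675/11.8 = 7.935 + 57.20 = 65.14 d
K_eq = L_total / Σ(L/K) = 967 / 65.14 = 14.85 m/d
q = K_eq · i = 14.85 × 0.0058 = 0.08610 m/d (same in every zone)
Zone A: v = q/n = 0.08610/0.27 = 0.3189 m/d → t_A = 292/0.3189 = 915.6 d
Zone B: v = q/n = 0.08610/0.06 = 1.435 m/d → t_B = 675/1.435 = 470.4 d
Total t = 915.6 + 470.4 = 1386 d
   = 1386 / 365 = 3.80 yr

3.80 years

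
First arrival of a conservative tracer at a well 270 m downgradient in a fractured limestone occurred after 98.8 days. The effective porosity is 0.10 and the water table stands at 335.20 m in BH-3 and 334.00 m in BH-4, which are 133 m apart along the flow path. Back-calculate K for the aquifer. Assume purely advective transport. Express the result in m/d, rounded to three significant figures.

30.3 m/d

Hydraulic gradient i = (335.20 − 334.00) / 133 = 1.20 / 133 = 0.009023
v = L / t = 270 / 98.8 = 2.733 m/d
K = v · n / i = 2.733 × 0.10 / 0.009023 = 30.3 m/d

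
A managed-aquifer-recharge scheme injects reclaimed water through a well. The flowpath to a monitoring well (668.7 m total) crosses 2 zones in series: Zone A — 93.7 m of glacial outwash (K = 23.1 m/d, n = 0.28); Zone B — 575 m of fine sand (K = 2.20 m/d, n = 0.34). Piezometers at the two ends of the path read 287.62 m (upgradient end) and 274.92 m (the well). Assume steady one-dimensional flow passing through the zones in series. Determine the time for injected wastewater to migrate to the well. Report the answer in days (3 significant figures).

4630 days

Total head drop ΔH = 287.62 − 274.92 = 12.70 m
Steady 1-D flow in series ⇒ the Darcy flux q is identical in every zone and the zone head losses add (resistances L/K in series).
Σ(L/K) = 93.7/23.1 + 575/2.20 = 4.056 + 261.4 = 265.4 d
q = ΔH / Σ(L/K) = 12.70 / 265.4 = 0.04785 m/d (same in every zone)
Zone A: v = q/n = 0.04785/0.28 = 0.1709 m/d → t_A = 93.7/0.1709 = 548.3 d
Zone B: v = q/n = 0.04785/0.34 = 0.1407 m/d → t_B = 575/0.1407 = 4086 d
Total t = 548.3 + 4086 = 4634 d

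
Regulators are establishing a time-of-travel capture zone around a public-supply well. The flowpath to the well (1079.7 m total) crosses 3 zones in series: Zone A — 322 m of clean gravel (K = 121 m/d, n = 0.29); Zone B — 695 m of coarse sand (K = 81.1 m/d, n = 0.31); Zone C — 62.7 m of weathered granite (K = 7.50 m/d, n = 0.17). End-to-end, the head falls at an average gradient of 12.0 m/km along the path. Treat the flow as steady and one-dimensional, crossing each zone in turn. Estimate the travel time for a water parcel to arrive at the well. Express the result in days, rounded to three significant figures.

483 days

For zones in series the flux q is common to all zones; the equivalent conductivity is the harmonic (thickness-weighted) mean, K_eq = L_total / Σ(L_j/K_j).
Σ(L/K) = 322/121 + 695/81.1 + 62.7/7.50 = 2.661 + 8.570 + 8.360 = 19.59 d
K_eq = L_total / Σ(L/K) = 1079.7 / 19.59 = 55.11 m/d
q = K_eq · i = 55.11 × 0.012 = 0.6614 m/d (same in every zone)
Zone A: v = q/n = 0.6614/0.29 = 2.281 m/d → t_A = 322/2.281 = 141.2 d
Zone B: v = q/n = 0.6614/0.31 = 2.133 m/d → t_B = 695/2.133 = 325.8 d
Zone C: v = q/n = 0.6614/0.17 = 3.890 m/d → t_C = 62.7/3.890 = 16.12 d
Total t = 141.2 + 325.8 + 16.12 = 483.1 d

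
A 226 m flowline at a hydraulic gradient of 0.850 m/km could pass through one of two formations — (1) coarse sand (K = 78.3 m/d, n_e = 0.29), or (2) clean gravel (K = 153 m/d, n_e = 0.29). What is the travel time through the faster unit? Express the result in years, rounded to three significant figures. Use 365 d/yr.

Unit 1 (coarse sand): v = 78.3×8.5e-4/0.29 = 0.2295 m/d, t = 226/0.2295 = 984.7 d
Unit 2 (clean gravel): v = 153×8.5e-4/0.29 = 0.4484 m/d, t = 226/0.4484 = 504.0 d
Faster: 504.0 d / 365 = 1.38 yr

1.38 years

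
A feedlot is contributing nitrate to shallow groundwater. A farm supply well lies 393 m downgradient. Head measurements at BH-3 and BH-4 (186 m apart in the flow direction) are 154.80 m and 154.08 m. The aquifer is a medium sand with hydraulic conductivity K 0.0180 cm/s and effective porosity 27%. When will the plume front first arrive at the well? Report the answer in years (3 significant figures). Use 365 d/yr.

4.83 years

Hydraulic gradient i = (154.80 − 154.08) / 186 = 0.72 / 186 = 0.003871
K = 0.0180 cm/s × 864 = 15.55 m/d
Darcy flux q = K·i = 15.55 × 0.003871 = 0.06020 m/d
Average linear velocity = 0.06020 / 0.27 = 0.2230 m/d
t = L / v = 393 / 0.2230 = 1763 d
   = 1763 / 365 = 4.83 yr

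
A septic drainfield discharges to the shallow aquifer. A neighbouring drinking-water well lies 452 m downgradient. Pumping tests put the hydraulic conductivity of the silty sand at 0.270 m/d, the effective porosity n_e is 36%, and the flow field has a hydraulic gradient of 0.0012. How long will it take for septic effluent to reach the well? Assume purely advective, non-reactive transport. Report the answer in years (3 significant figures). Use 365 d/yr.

1380 years

q = Ki = 0.270 × 0.0012 = 3.240e-4 m/d
Seepage velocity v = q / n = 3.240e-4 / 0.36 = 9.000e-4 m/d
t = L / v = 452 / 9.000e-4 = 502200 d
   = 502200 / 365 = 1380 yr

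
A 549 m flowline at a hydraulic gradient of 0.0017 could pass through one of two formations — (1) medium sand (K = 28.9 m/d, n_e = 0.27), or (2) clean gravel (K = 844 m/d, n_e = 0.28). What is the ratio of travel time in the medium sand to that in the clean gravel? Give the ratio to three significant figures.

28.2

Unit 1 (medium sand): v = 28.9×0.0017/0.27 = 0.1820 m/d, t = 549/0.1820 = 3017 d
Unit 2 (clean gravel): v = 844×0.0017/0.28 = 5.124 m/d, t = 549/5.124 = 107.1 d
t(medium sand) / t(clean gravel) = 3017/107.1 = 28.2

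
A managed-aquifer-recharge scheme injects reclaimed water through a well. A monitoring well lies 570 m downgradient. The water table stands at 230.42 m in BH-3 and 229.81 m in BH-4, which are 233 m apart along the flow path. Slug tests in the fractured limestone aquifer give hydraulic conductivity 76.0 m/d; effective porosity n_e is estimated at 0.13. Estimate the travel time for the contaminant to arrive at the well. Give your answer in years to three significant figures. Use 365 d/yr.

Hydraulic gradient i = (230.42 − 229.81) / 233 = 0.61 / 233 = 0.002618
q = Ki = 76.0 × 0.002618 = 0.1990 m/d
v_s = q/n_e = 0.1990/0.13 = 1.531 m/d
t = L / v = 570 / 1.531 = 372.4 d
   = 372.4 / 365 = 1.02 yr

1.02 years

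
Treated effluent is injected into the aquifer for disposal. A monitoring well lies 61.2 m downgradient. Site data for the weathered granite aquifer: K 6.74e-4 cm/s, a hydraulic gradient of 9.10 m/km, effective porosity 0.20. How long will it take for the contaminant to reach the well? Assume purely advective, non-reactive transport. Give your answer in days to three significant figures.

2310 days

K = 6.74e-4 cm/s × 864 = 0.5823 m/d
Specific discharge q = 0.5823 × 0.0091 = 0.005299 m/d
Average linear velocity = 0.005299 / 0.20 = 0.02650 m/d
t = L / v = 61.2 / 0.02650 = 2310 d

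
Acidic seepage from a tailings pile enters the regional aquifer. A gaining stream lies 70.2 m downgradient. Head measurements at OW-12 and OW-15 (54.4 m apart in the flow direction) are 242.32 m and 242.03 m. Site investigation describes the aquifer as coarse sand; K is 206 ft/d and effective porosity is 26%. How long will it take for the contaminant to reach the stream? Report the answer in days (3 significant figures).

54.5 days

Hydraulic gradient i = (242.32 − 242.03) / 54.4 = 0.29 / 54.4 = 0.005331
K = 206 ft/d × 0.3048 = 62.79 m/d
q = Ki = 62.79 × 0.005331 = 0.3347 m/d
v_s = q/n_e = 0.3347/0.26 = 1.287 m/d
t = L / v = 70.2 / 1.287 = 54.53 d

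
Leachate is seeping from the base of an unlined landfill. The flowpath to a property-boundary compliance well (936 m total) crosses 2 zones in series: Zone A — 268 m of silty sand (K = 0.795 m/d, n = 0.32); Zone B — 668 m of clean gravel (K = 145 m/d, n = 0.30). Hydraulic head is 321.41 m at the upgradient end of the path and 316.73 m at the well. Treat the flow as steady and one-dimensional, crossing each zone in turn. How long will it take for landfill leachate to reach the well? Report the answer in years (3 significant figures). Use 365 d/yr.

57.2 years

Total head drop ΔH = 321.41 − 316.73 = 4.68 m
Steady 1-D flow in series ⇒ the Darcy flux q is identical in every zone and the zone head losses add (resistances L/K in series).
Σ(L/K) = 268/0.795 + 668/145 = 337.1 + 4.607 = 341.7 d
q = ΔH / Σ(L/K) = 4.68 / 341.7 = 0.01370 m/d (same in every zone)
Zone A: v = q/n = 0.01370/0.32 = 0.04280 m/d → t_A = 268/0.04280 = 6262 d
Zone B: v = q/n = 0.01370/0.30 = 0.04565 m/d → t_B = 668/0.04565 = 14630 d
Total t = 6262 + 14630 = 20890 d
   = 20890 / 365 = 57.2 yr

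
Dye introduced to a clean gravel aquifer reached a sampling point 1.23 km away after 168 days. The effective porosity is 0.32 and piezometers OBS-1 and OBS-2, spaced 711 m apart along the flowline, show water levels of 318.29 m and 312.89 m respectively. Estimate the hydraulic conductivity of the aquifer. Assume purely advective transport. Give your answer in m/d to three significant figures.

308 m/d

Hydraulic gradient i = (318.29 − 312.89) / 711 = 5.40 / 711 = 0.007595
L = 1.23 km = 1230 m
v = L / t = 1230 / 168 = 7.321 m/d
K = v · n / i = 7.321 × 0.32 / 0.007595 = 308 m/d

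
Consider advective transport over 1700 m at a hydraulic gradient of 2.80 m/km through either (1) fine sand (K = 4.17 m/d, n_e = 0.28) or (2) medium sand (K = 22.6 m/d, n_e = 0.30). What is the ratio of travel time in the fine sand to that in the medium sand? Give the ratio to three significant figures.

5.06

Unit 1 (fine sand): v = 4.17×0.0028/0.28 = 0.04170 m/d, t = 1700/0.04170 = 40770 d
Unit 2 (medium sand): v = 22.6×0.0028/0.30 = 0.2109 m/d, t = 1700/0.2109 = 8059 d
t(fine sand) / t(medium sand) = 40770/8059 = 5.06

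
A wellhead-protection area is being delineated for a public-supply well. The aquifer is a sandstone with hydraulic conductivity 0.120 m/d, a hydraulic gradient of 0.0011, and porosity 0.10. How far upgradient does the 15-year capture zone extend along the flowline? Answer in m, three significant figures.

q = Ki = 0.120 × 0.0011 = 1.320e-4 m/d
v_s = q/n_e = 1.320e-4/0.10 = 0.001320 m/d
T = 15 yr × 365 = 5475 d
L = v × T = 0.001320 × 5475 = 7.227 m

7.23 m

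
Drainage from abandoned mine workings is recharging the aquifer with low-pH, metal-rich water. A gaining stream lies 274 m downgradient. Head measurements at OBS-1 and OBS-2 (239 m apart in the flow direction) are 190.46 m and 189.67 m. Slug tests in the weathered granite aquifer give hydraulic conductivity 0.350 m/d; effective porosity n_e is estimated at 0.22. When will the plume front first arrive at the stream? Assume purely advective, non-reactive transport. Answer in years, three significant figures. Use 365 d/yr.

Hydraulic gradient i = (190.46 − 189.67) / 239 = 0.79 / 239 = 0.003305
q = Ki = 0.350 × 0.003305 = 0.001157 m/d
v_s = q/n_e = 0.001157/0.22 = 0.005259 m/d
t = L / v = 274 / 0.005259 = 52100 d
   = 52100 / 365 = 143 yr

143 years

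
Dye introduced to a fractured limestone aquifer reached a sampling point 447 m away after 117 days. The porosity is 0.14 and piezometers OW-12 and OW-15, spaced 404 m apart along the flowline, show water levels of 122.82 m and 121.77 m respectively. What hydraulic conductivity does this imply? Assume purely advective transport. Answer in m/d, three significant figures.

206 m/d

Hydraulic gradient i = (122.82 − 121.77) / 404 = 1.05 / 404 = 0.002599
v = L / t = 447 / 117 = 3.821 m/d
K = v · n / i = 3.821 × 0.14 / 0.002599 = 206 m/d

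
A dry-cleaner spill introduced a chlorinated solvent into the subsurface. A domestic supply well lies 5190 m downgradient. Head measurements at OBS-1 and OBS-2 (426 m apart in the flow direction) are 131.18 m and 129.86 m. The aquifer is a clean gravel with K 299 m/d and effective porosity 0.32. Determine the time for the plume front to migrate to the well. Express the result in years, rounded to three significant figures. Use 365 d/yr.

4.91 years

Hydraulic gradient i = (131.18 − 129.86) / 426 = 1.32 / 426 = 0.003099
Darcy flux q = K·i = 299 × 0.003099 = 0.9265 m/d
v_s = q/n_e = 0.9265/0.32 = 2.895 m/d
t = L / v = 5190 / 2.895 = 1793 d
   = 1793 / 365 = 4.91 yr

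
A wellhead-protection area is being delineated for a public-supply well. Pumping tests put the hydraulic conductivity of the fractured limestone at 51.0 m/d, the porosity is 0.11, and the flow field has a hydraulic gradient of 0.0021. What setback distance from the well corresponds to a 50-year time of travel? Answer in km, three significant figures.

Darcy flux q = K·i = 51.0 × 0.0021 = 0.1071 m/d
Average linear velocity = 0.1071 / 0.11 = 0.9736 m/d
T = 50 yr × 365 = 18250 d
L = v × T = 0.9736 × 18250 = 17770 m
   = 17.8 km

17.8 km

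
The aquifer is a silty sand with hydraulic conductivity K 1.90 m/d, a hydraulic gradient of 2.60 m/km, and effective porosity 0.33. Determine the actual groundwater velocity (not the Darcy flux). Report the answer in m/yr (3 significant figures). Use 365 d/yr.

Specific discharge q = 1.90 × 0.0026 = 0.004940 m/d
Average linear velocity = 0.004940 / 0.33 = 0.01497 m/d
   = 0.01497 × 365 = 5.46 m/yr

5.46 m/yr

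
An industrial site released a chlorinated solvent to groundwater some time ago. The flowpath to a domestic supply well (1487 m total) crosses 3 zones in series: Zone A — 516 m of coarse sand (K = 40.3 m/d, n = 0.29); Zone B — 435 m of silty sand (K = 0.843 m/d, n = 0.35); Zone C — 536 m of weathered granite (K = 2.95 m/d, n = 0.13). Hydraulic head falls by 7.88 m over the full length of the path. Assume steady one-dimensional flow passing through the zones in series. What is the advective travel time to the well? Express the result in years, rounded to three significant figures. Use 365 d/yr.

Steady 1-D flow in series ⇒ the Darcy flux q is identical in every zone and the zone head losses add (resistances L/K in series).
Σ(L/K) = 516/40.3 + 435/0.843 + 536/2.95 = 12.80 + 516.0 + 181.7 = 710.5 d
q = ΔH / Σ(L/K) = 7.88 / 710.5 = 0.01109 m/d (same in every zone)
Zone A: v = q/n = 0.01109/0.29 = 0.03824 m/d → t_A = 516/0.03824 = 13490 d
Zone B: v = q/n = 0.01109/0.35 = 0.03169 m/d → t_B = 435/0.03169 = 13730 d
Zone C: v = q/n = 0.01109/0.13 = 0.08531 m/d → t_C = 536/0.08531 = 6283 d
Total t = 13490 + 13730 + 6283 = 33500 d
   = 33500 / 365 = 91.8 yr

91.8 years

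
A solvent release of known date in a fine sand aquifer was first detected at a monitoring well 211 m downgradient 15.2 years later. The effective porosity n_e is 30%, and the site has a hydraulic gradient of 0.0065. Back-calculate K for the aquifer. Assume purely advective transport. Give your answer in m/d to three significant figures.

t = 15.2 years = 5548 d
v = L / t = 211 / 5548 = 0.03803 m/d
K = v · n / i = 0.03803 × 0.30 / 0.0065 = 1.76 m/d

1.76 m/d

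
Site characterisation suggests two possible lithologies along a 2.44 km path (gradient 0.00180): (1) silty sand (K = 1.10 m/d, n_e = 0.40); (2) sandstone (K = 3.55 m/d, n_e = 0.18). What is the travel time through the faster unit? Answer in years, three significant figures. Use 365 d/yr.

Unit 1 (silty sand): v = 1.10×0.0018/0.40 = 0.004950 m/d, t = 2440/0.004950 = 492900 d
Unit 2 (sandstone): v = 3.55×0.0018/0.18 = 0.03550 m/d, t = 2440/0.03550 = 68730 d
Faster: 68730 d / 365 = 188 yr

188 years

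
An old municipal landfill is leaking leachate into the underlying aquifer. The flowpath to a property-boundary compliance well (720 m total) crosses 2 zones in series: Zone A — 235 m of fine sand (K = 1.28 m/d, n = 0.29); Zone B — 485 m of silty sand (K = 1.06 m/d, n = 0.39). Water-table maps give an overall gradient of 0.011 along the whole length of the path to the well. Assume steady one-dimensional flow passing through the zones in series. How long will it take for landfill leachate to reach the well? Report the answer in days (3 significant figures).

Continuity: the same q passes through each zone, so ΔH = q·Σ(L_j/K_j) — the zones act as resistances in series.
Σ(L/K) = 235/1.28 + 485/1.06 = 183.6 + 457.5 = 641.1 d
K_eq = L_total / Σ(L/K) = 720 / 641.1 = 1.123 m/d
q = K_eq · i = 1.123 × 0.011 = 0.01235 m/d (same in every zone)
Zone A: v = q/n = 0.01235/0.29 = 0.04260 m/d → t_A = 235/0.04260 = 5517 d
Zone B: v = q/n = 0.01235/0.39 = 0.03167 m/d → t_B = 485/0.03167 = 15310 d
Total t = 5517 + 15310 = 20830 d

20800 days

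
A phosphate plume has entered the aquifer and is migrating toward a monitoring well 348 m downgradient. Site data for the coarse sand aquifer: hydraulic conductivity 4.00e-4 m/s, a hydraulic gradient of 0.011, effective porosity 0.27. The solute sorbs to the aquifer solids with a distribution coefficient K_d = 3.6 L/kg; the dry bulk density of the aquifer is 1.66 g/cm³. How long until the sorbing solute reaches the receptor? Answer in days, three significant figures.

5720 days

K = 4.00e-4 m/s × 86400 s/d = 34.56 m/d
Specific discharge q = 34.56 × 0.011 = 0.3802 m/d
v_s = q/n_e = 0.3802/0.27 = 1.408 m/d
Retardation R = 1 + ρ_b·K_d/n = 1 + 1.66×3.6/0.27 = 23.13
Contaminant velocity v_c = v/R = 1.408/23.13 = 0.06086 m/d
t = L/v_c = 348/0.06086 = 5718 d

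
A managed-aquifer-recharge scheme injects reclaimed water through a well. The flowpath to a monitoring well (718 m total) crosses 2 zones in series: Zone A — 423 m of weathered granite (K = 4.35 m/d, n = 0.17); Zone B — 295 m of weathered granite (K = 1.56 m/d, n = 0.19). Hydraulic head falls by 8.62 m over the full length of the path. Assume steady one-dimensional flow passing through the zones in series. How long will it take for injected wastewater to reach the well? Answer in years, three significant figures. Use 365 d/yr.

Steady 1-D flow in series ⇒ the Darcy flux q is identical in every zone and the zone head losses add (resistances L/K in series).
Σ(L/K) = 423/4.35 + 295/1.56 = 97.24 + 189.1 = 286.3 d
q = ΔH / Σ(L/K) = 8.62 / 286.3 = 0.03010 m/d (same in every zone)
Zone A: v = q/n = 0.03010/0.17 = 0.1771 m/d → t_A = 423/0.1771 = 2389 d
Zone B: v = q/n = 0.03010/0.19 = 0.1584 m/d → t_B = 295/0.1584 = 1862 d
Total t = 2389 + 1862 = 4251 d
   = 4251 / 365 = 11.6 yr

11.6 years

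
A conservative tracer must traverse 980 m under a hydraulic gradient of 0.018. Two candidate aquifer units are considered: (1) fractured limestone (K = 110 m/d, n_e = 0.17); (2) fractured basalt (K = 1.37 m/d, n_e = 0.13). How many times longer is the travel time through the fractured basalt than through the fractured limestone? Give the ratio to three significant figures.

61.4

Unit 1 (fractured limestone): v = 110×0.018/0.17 = 11.65 m/d, t = 980/11.65 = 84.14 d
Unit 2 (fractured basalt): v = 1.37×0.018/0.13 = 0.1897 m/d, t = 980/0.1897 = 5166 d
t(fractured basalt) / t(fractured limestone) = 5166/84.14 = 61.4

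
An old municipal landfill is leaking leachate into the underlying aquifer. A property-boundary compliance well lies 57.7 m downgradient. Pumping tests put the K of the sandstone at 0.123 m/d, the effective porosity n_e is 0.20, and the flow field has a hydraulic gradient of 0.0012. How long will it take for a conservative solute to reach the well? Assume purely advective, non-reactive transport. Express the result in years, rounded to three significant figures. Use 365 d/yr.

214 years

Specific discharge q = 0.123 × 0.0012 = 1.476e-4 m/d
v = Ki/n = 0.123·0.0012/0.20 = 7.380e-4 m/d
t = L / v = 57.7 / 7.380e-4 = 78180 d
   = 78180 / 365 = 214 yr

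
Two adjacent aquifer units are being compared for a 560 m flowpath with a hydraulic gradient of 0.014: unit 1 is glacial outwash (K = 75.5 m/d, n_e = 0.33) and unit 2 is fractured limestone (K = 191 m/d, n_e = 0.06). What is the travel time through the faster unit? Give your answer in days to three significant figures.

Unit 1 (glacial outwash): v = 75.5×0.014/0.33 = 3.203 m/d, t = 560/3.203 = 174.8 d
Unit 2 (fractured limestone): v = 191×0.014/0.06 = 44.57 m/d, t = 560/44.57 = 12.57 d
Faster unit: t = 12.6 d

12.6 days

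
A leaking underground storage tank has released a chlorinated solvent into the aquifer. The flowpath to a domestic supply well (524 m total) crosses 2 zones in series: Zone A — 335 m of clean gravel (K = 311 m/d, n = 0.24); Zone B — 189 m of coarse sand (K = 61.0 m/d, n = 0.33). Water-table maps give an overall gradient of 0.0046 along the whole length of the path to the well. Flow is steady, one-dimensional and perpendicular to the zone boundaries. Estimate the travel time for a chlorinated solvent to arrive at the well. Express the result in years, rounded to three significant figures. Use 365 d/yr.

0.678 years

For zones in series the flux q is common to all zones; the equivalent conductivity is the harmonic (thickness-weighted) mean, K_eq = L_total / Σ(L_j/K_j).
Σ(L/K) = 335/311 + 189/61.0 = 1.077 + 3.098 = 4.176 d
K_eq = L_total / Σ(L/K) = 524 / 4.176 = 125.5 m/d
q = K_eq · i = 125.5 × 0.0046 = 0.5773 m/d (same in every zone)
Zone A: v = q/n = 0.5773/0.24 = 2.405 m/d → t_A = 335/2.405 = 139.3 d
Zone B: v = q/n = 0.5773/0.33 = 1.749 m/d → t_B = 189/1.749 = 108.0 d
Total t = 139.3 + 108.0 = 247.3 d
   = 247.3 / 365 = 0.678 yr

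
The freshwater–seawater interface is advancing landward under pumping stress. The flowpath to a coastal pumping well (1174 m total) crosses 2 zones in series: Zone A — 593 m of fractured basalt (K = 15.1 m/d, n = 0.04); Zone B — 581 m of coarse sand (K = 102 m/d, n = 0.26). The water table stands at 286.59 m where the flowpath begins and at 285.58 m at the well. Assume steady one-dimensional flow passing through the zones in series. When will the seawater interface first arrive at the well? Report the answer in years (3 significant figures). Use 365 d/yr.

21.3 years

Total head drop ΔH = 286.59 − 285.58 = 1.01 m
Steady 1-D flow in series ⇒ the Darcy flux q is identical in every zone and the zone head losses add (resistances L/K in series).
Σ(L/K) = 593/15.1 + 581/102 = 39.27 + 5.696 = 44.97 d
q = ΔH / Σ(L/K) = 1.01 / 44.97 = 0.02246 m/d (same in every zone)
Zone A: v = q/n = 0.02246/0.04 = 0.5615 m/d → t_A = 593/0.5615 = 1056 d
Zone B: v = q/n = 0.02246/0.26 = 0.08639 m/d → t_B = 581/0.08639 = 6726 d
Total t = 1056 + 6726 = 7782 d
   = 7782 / 365 = 21.3 yr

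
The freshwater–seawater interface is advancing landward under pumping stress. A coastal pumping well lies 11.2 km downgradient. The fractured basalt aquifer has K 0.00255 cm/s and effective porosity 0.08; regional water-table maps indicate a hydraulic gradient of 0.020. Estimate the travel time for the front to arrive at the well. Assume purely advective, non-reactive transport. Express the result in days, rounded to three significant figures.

K = 0.00255 cm/s × 864 = 2.203 m/d
Darcy flux q = K·i = 2.203 × 0.020 = 0.04406 m/d
v = Ki/n = 2.203·0.020/0.08 = 0.5508 m/d
L = 11.2 km = 11200 m
t = L / v = 11200 / 0.5508 = 20330 d

20300 days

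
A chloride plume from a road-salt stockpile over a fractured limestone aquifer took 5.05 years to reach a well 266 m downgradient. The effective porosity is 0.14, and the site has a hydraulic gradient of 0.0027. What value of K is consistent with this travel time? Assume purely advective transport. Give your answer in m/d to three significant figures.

7.48 m/d

t = 5.05 years = 1843 d
v = L / t = 266 / 1843 = 0.1443 m/d
K = v · n / i = 0.1443 × 0.14 / 0.0027 = 7.48 m/d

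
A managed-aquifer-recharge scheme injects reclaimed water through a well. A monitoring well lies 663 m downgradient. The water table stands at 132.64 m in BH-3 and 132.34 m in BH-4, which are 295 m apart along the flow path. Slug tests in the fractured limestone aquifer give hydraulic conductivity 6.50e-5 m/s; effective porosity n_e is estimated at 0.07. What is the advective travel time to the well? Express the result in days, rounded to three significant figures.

Hydraulic gradient i = (132.64 − 132.34) / 295 = 0.30 / 295 = 0.001017
K = 6.50e-5 m/s × 86400 s/d = 5.616 m/d
Darcy flux q = K·i = 5.616 × 0.001017 = 0.005711 m/d
v = Ki/n = 5.616·0.001017/0.07 = 0.08159 m/d
t = L / v = 663 / 0.08159 = 8126 d

8130 days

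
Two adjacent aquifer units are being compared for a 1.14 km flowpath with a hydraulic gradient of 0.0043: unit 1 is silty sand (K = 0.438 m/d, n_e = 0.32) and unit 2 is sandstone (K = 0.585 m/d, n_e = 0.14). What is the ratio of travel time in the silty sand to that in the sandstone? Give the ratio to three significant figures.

Unit 1 (silty sand): v = 0.438×0.0043/0.32 = 0.005886 m/d, t = 1140/0.005886 = 193700 d
Unit 2 (sandstone): v = 0.585×0.0043/0.14 = 0.01797 m/d, t = 1140/0.01797 = 63450 d
t(silty sand) / t(sandstone) = 193700/63450 = 3.05

3.05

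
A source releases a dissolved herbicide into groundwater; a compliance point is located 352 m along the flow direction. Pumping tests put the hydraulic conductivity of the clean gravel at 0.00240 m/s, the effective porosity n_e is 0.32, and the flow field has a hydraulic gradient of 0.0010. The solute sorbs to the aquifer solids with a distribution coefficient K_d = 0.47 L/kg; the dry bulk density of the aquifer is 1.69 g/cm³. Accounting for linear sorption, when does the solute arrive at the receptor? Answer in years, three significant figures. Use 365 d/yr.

5.18 years

K = 0.00240 m/s × 86400 s/d = 207.4 m/d
Specific discharge q = 207.4 × 0.0010 = 0.2074 m/d
Average linear velocity = 0.2074 / 0.32 = 0.6480 m/d
Retardation R = 1 + ρ_b·K_d/n = 1 + 1.69×0.47/0.32 = 3.482
Contaminant velocity v_c = v/R = 0.6480/3.482 = 0.1861 m/d
t = L/v_c = 352/0.1861 = 1892 d
   = 1892/365 = 5.18 yr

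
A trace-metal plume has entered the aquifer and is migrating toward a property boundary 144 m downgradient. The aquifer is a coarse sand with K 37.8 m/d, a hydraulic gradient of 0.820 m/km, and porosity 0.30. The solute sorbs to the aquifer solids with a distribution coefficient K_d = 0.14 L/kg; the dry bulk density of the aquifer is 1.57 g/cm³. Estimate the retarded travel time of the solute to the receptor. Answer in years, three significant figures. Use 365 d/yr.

q = Ki = 37.8 × 8.2e-4 = 0.03100 m/d
Average linear velocity = 0.03100 / 0.30 = 0.1033 m/d
Retardation R = 1 + ρ_b·K_d/n = 1 + 1.57×0.14/0.30 = 1.733
Contaminant velocity v_c = v/R = 0.1033/1.733 = 0.05963 m/d
t = L/v_c = 144/0.05963 = 2415 d
   = 2415/365 = 6.62 yr

6.62 years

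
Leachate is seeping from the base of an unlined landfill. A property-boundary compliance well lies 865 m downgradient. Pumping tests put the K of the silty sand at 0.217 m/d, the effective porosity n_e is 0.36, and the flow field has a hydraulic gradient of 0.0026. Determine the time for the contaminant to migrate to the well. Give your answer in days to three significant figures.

Darcy flux q = K·i = 0.217 × 0.0026 = 5.642e-4 m/d
Seepage velocity v = q / n = 5.642e-4 / 0.36 = 0.001567 m/d
t = L / v = 865 / 0.001567 = 551900 d

552000 days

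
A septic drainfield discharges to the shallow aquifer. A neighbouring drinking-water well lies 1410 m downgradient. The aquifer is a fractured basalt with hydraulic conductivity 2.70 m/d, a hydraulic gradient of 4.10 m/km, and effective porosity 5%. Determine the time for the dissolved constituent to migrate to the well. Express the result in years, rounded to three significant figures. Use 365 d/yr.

17.4 years

Specific discharge q = 2.70 × 0.0041 = 0.01107 m/d
Average linear velocity = 0.01107 / 0.05 = 0.2214 m/d
t = L / v = 1410 / 0.2214 = 6369 d
   = 6369 / 365 = 17.4 yr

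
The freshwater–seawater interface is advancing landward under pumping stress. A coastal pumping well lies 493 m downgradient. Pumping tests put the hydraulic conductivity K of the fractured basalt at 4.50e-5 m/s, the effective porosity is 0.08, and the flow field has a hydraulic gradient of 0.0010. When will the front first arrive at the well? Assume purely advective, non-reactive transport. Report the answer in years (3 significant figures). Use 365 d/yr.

27.8 years

K = 4.50e-5 m/s × 86400 s/d = 3.888 m/d
Specific discharge q = 3.888 × 0.0010 = 0.003888 m/d
Average linear velocity = 0.003888 / 0.08 = 0.04860 m/d
t = L / v = 493 / 0.04860 = 10140 d
   = 10140 / 365 = 27.8 yr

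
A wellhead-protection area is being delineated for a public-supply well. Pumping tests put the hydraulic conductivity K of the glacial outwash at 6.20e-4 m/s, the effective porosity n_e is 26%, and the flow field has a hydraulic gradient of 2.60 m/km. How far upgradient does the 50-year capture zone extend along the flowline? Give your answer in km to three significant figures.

K = 6.20e-4 m/s × 86400 s/d = 53.57 m/d
Darcy flux q = K·i = 53.57 × 0.0026 = 0.1393 m/d
v = Ki/n = 53.57·0.0026/0.26 = 0.5357 m/d
T = 50 yr × 365 = 18250 d
L = v × T = 0.5357 × 18250 = 9776 m
   = 9.78 km

9.78 km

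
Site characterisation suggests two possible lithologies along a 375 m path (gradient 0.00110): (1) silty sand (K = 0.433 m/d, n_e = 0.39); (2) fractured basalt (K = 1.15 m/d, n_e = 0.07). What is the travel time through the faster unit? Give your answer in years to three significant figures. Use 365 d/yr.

56.9 years

Unit 1 (silty sand): v = 0.433×0.0011/0.39 = 0.001221 m/d, t = 375/0.001221 = 307100 d
Unit 2 (fractured basalt): v = 1.15×0.0011/0.07 = 0.01807 m/d, t = 375/0.01807 = 20750 d
Faster: 20750 d / 365 = 56.9 yr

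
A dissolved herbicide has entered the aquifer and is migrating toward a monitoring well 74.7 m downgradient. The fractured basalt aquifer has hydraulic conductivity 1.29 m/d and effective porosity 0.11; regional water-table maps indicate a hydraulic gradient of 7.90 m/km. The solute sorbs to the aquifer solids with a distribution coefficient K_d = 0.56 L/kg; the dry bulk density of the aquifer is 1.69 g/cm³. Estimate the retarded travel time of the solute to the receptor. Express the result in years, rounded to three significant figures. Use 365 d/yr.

Specific discharge q = 1.29 × 0.0079 = 0.01019 m/d
v = Ki/n = 1.29·0.0079/0.11 = 0.09265 m/d
Retardation R = 1 + ρ_b·K_d/n = 1 + 1.69×0.56/0.11 = 9.604
Contaminant velocity v_c = v/R = 0.09265/9.604 = 0.009647 m/d
t = L/v_c = 74.7/0.009647 = 7743 d
   = 7743/365 = 21.2 yr

21.2 years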